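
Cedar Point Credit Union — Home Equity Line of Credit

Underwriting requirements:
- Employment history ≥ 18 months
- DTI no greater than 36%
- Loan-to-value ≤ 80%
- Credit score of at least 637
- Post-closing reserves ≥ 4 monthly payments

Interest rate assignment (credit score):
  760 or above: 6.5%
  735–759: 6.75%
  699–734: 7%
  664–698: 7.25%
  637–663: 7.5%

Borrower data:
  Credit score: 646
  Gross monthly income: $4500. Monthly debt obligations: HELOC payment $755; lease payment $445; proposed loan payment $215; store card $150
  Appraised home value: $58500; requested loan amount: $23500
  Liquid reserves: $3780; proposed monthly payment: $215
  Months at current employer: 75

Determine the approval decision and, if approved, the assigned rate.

Approved at 7.5%

Credit score 646 ≥ 637 (meets minimum)
Loan-to-value = 23,500/58,500 = 40.2% — pass (80% max)
Total monthly debts = (755 + 445 + 215 + 150) = 1,565. Debt-to-income = 1,565/4,500 = 34.8% — meets 36% limit
Reserves = 3,780/215 = 17.6 months ≥ 4
Employment 75 ≥ 18 months
All requirements met. Score 646 falls in the 637–663 tier → 7.5%.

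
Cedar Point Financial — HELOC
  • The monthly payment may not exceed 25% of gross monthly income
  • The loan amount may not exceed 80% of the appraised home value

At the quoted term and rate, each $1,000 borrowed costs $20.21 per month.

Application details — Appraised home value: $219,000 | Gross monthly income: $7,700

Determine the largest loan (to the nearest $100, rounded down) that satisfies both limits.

Payment cap: 25% × $7,700 = $1,925/month.
At $20.21 per $1,000, that supports 1,925/20.21 × 1,000 ≈ $95,249 → $95,200.
LTV cap: 80% × $219,000 = $175,200 → $175,200.
Binding constraint: payment-to-income.

$95,200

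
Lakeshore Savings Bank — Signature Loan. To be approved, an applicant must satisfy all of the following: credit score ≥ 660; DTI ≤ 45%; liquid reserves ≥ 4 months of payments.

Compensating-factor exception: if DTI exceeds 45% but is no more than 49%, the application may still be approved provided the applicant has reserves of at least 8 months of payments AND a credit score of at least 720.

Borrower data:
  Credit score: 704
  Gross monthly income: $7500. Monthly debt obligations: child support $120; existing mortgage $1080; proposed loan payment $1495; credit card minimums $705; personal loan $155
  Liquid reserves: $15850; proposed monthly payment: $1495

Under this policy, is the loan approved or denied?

Credit score 704 ≥ 660 (meets base)
Total debts = (120 + 1,080 + 1,495 + 705 + 155) = 3,555. DTI = 3,555/7,500 = 47.4% > 45% — standard DTI limit exceeded.
Reserves = 15,850/1,495 = 10.6 months ≥ 4
DTI 47.4% is within the 45%–49% exception band; checking compensating factors.
Override check — reserves: 10.6 mo (ok); score: 704 (below 720).
Override conditions not both satisfied; exception does not apply.

Denied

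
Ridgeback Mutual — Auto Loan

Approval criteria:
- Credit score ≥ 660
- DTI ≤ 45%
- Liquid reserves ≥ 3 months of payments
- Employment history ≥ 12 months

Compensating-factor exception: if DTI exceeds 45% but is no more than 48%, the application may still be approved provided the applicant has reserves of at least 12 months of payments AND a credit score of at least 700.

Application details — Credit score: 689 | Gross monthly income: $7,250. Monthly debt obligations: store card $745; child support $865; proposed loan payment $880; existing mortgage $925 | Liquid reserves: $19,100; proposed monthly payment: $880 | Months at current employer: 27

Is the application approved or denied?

Denied

Credit score 689 ≥ 660 (meets base)
Total debts = (745 + 865 + 880 + 925) = 3,415. DTI = 3,415/7,250 = 47.1% > 45% — standard DTI limit exceeded.
Liquid reserves cover 19,100/880 = 21.7 months — ≥ 3 required
Employment 27 ≥ 12 months
DTI 47.1% is within the 45%–48% exception band; checking compensating factors.
Override check — reserves: 21.7 mo (ok); score: 689 (below 700).
Override conditions not both satisfied; exception does not apply.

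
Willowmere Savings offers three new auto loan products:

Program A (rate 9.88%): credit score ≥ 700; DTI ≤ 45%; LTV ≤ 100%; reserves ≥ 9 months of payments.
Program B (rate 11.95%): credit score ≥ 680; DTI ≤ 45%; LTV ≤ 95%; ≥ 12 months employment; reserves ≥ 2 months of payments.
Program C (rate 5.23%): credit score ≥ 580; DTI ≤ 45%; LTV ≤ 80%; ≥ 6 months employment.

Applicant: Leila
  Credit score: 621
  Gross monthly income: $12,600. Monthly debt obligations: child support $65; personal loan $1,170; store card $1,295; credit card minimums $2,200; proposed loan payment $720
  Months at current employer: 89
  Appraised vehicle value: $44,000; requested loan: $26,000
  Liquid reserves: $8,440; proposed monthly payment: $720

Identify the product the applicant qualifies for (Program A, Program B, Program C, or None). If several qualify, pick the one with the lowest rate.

Program C

Total debts = (65 + 1,170 + 1,295 + 2,200 + 720) = 5,450; DTI = 5,450/12,600 = 43.3%.
LTV = 26,000/44,000 = 59.1%.
Reserves = 8,440/720 = 11.7 months.
Program A: score 621 < 700; DTI 43.3% ≤ 45%; LTV 59.1% ≤ 100%; reserves 11.7 ≥ 9 mo → does not qualify.
Program B: score 621 < 680; DTI 43.3% ≤ 45%; LTV 59.1% ≤ 95%; employment 89 ≥ 12 mo; reserves 11.7 ≥ 2 mo → does not qualify.
Program C: score 621 ≥ 580; DTI 43.3% ≤ 45%; LTV 59.1% ≤ 80%; employment 89 ≥ 6 mo → qualifies.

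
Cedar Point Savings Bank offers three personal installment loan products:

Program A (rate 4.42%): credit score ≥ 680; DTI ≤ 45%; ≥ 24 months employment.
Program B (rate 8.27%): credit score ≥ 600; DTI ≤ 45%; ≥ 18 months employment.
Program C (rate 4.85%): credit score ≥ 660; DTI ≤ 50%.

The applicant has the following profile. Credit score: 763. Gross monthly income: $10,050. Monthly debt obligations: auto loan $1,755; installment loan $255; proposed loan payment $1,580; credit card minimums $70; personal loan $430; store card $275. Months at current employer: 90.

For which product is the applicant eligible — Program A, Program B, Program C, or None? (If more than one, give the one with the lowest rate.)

Program A

Total debts = (1,755 + 255 + 1,580 + 70 + 430 + 275) = 4,365; DTI = 4,365/10,050 = 43.4%.
Program A: score 763 ≥ 680; DTI 43.4% ≤ 45%; employment 90 ≥ 24 mo → qualifies.
Program B: score 763 ≥ 600; DTI 43.4% ≤ 45%; employment 90 ≥ 18 mo → qualifies.
Program C: score 763 ≥ 660; DTI 43.4% ≤ 50% → qualifies.
Qualifying: Program A, Program B, Program C. Lowest rate is 4.42% → Program A.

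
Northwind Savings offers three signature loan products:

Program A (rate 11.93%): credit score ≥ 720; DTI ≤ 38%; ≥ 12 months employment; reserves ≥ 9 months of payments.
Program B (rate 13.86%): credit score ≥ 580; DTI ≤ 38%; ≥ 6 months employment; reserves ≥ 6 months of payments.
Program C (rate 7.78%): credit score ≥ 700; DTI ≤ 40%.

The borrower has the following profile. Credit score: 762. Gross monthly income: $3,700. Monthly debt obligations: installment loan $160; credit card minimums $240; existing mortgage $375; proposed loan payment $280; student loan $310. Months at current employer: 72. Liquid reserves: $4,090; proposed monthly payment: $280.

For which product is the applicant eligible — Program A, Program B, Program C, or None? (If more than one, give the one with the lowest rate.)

Total debts = (160 + 240 + 375 + 280 + 310) = 1,365; DTI = 1,365/3,700 = 36.9%.
Reserves = 4,090/280 = 14.6 months.
Program A: score 762 ≥ 720; DTI 36.9% ≤ 38%; employment 72 ≥ 12 mo; reserves 14.6 ≥ 9 mo → qualifies.
Program B: score 762 ≥ 580; DTI 36.9% ≤ 38%; employment 72 ≥ 6 mo; reserves 14.6 ≥ 6 mo → qualifies.
Program C: score 762 ≥ 700; DTI 36.9% ≤ 40% → qualifies.
Qualifying: Program A, Program B, Program C. Lowest rate is 7.78% → Program C.

Program C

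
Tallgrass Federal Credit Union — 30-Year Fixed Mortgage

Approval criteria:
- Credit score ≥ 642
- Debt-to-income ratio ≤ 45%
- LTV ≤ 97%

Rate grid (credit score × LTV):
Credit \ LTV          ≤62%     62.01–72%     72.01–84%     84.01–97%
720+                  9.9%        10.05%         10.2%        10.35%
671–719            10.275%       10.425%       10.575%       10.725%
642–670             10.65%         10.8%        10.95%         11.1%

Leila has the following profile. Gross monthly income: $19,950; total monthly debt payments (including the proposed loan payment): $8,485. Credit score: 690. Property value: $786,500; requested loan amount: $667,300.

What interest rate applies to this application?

Credit score 690 ≥ 642; Debt-to-income = 8,485/19,950 = 42.5% — meets 45% limit
LTV: 667,300 ÷ 786,500 = 84.8%, within 97% cap
Credit 690 → row 671–719; LTV 84.8% → column 84.01–97%. Grid cell → 10.725%.

10.725%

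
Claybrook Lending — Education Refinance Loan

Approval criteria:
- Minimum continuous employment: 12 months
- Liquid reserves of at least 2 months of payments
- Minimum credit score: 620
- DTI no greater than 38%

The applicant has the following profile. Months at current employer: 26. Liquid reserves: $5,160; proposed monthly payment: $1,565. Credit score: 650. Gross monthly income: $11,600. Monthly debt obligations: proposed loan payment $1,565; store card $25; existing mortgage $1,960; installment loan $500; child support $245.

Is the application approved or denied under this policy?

Approved

Employment 26 ≥ 12 months
Reserves = 5,160/1,565 = 3.3 months ≥ 2
Credit score 650 ≥ 620 (meets)
Total monthly debts = (1,565 + 25 + 1,960 + 500 + 245) = 4,295. DTI = 4,295/11,600 = 37% ≤ 38%
All criteria satisfied.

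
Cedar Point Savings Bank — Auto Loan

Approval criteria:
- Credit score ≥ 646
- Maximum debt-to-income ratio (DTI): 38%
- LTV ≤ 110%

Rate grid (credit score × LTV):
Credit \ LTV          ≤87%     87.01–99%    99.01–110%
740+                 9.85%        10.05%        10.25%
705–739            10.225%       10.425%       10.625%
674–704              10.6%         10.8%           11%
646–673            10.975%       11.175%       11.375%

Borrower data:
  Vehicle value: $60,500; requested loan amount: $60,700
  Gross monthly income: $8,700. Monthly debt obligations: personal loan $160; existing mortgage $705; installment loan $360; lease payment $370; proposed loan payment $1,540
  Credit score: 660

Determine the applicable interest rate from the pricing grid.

Credit score 660 ≥ 646; Total monthly debts = (160 + 705 + 360 + 370 + 1,540) = 3,135. DTI = 3,135/8,700 = 36% ≤ 38%
Loan-to-value = 60,700/60,500 = 100.3% — pass (110% max)
Score 660 is in the 646–673 band; LTV 100.3% is in the 99.01–110% band → 11.375%.

11.375%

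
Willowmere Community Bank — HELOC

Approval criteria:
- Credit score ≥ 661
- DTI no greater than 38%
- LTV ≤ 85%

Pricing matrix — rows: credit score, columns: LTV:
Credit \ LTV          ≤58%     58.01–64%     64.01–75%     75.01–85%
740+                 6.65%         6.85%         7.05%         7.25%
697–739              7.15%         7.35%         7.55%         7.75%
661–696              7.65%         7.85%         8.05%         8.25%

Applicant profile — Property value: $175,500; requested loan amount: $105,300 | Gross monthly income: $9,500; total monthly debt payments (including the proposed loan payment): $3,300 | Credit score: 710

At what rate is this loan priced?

Credit score 710 ≥ 661; DTI: 3,300 ÷ 9,500 = 34.7%, within the 38% cap
Loan-to-value = 105,300/175,500 = 60% — pass (85% max)
Row: 710 falls in 697–739. Column: 60% falls in 58.01–64%. Rate = 7.35%.

7.35%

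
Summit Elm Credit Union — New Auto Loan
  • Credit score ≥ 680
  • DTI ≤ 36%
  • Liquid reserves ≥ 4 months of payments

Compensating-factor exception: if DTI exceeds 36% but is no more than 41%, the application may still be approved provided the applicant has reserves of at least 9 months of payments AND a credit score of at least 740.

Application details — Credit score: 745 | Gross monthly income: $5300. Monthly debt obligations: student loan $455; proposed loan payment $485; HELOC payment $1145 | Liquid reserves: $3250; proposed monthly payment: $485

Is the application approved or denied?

Credit score 745 ≥ 680 (meets base)
Total debts = (455 + 485 + 1,145) = 2,085. DTI = 2,085/5,300 = 39.3% > 36% — standard DTI limit exceeded.
Reserves: 3,250 ÷ 485 = 6.7 months (meets 4-month minimum)
DTI 39.3% is within the 36%–41% exception band; checking compensating factors.
Reserves 6.7 < 9 months; credit score 745 ≥ 740.
Compensating-factor requirement not fully met.

Denied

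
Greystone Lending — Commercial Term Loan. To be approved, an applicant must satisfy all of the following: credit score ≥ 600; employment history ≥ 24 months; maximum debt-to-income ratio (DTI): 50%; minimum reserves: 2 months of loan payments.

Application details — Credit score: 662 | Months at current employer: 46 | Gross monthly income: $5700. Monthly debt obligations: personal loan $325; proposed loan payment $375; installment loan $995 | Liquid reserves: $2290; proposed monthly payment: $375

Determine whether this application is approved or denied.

Credit score 662 ≥ 600 (meets)
Employment 46 ≥ 24 months
Total monthly debts = (325 + 375 + 995) = 1,695. DTI: 1,695 ÷ 5,700 = 29.7%, within the 50% cap
Liquid reserves cover 2,290/375 = 6.1 months — ≥ 2 required
All criteria satisfied.

Approved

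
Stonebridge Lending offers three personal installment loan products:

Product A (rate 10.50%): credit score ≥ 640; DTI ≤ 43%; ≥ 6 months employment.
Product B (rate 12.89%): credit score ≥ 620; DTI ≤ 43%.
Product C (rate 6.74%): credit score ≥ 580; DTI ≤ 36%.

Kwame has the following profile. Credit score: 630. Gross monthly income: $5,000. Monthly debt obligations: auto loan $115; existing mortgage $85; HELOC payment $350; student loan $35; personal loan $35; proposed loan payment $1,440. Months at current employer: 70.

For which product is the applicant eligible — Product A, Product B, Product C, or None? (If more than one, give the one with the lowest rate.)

Product B

Total debts = (115 + 85 + 350 + 35 + 35 + 1,440) = 2,060; DTI = 2,060/5,000 = 41.2%.
Product A: score 630 < 640; DTI 41.2% ≤ 43%; employment 70 ≥ 6 mo → does not qualify.
Product B: score 630 ≥ 620; DTI 41.2% ≤ 43% → qualifies.
Product C: score 630 ≥ 580; DTI 41.2% > 36% → does not qualify.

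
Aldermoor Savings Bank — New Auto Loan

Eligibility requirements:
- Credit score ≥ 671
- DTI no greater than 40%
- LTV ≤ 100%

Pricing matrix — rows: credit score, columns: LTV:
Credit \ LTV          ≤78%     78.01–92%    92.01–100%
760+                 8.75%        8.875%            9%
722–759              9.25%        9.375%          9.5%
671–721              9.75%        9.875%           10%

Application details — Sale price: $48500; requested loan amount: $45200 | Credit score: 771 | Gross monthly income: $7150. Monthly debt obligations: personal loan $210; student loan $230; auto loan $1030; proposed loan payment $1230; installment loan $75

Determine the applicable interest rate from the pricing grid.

Credit score 771 ≥ 671; Total monthly debts = (210 + 230 + 1,030 + 1,230 + 75) = 2,775. Debt-to-income = 2,775/7,150 = 38.8% — meets 40% limit
Loan-to-value = 45,200/48,500 = 93.2% — pass (100% max)
Row: 771 falls in 760+. Column: 93.2% falls in 92.01–100%. Rate = 9%.

9%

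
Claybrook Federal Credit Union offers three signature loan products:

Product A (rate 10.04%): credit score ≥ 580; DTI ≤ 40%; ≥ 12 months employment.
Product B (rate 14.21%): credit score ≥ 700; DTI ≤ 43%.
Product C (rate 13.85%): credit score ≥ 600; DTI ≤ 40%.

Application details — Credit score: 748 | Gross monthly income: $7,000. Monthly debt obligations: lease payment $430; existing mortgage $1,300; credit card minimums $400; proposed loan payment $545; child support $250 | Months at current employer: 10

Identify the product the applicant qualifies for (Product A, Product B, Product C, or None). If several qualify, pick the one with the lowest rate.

Total debts = (430 + 1,300 + 400 + 545 + 250) = 2,925; DTI = 2,925/7,000 = 41.8%.
Product A: score 748 ≥ 580; DTI 41.8% > 40%; employment 10 < 12 mo → does not qualify.
Product B: score 748 ≥ 700; DTI 41.8% ≤ 43% → qualifies.
Product C: score 748 ≥ 600; DTI 41.8% > 40% → does not qualify.

Product B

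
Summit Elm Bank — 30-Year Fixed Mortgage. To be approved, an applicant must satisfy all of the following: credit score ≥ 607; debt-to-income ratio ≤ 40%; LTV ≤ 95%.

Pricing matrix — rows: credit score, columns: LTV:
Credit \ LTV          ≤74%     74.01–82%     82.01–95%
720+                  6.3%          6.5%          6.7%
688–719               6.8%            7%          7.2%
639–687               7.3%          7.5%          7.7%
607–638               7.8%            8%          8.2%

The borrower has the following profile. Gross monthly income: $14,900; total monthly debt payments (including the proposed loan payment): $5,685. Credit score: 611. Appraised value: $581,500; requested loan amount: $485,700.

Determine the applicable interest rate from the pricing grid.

8.2%

Credit score 611 ≥ 607; DTI = 5,685/14,900 = 38.2% ≤ 40%
Loan-to-value = 485,700/581,500 = 83.5% — pass (95% max)
Score 611 is in the 607–638 band; LTV 83.5% is in the 82.01–95% band → 8.2%.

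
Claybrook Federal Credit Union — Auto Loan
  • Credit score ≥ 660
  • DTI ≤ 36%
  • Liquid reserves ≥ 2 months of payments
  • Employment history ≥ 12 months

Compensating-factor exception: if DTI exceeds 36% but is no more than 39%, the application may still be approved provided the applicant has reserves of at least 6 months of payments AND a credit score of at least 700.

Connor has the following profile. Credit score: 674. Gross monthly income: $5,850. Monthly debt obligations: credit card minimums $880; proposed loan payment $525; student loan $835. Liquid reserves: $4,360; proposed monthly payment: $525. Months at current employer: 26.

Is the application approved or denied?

Denied

Credit score 674 ≥ 660 (meets base)
Total debts = (880 + 525 + 835) = 2,240. DTI: 2,240 ÷ 5,850 = 38.3%, over the 36% base limit.
Reserves = 4,360/525 = 8.3 months ≥ 2
Employment 26 ≥ 12 months
DTI 38.3% is within the 36%–39% exception band; checking compensating factors.
Override check — reserves: 8.3 mo (ok); score: 674 (below 700).
Compensating-factor requirement not fully met.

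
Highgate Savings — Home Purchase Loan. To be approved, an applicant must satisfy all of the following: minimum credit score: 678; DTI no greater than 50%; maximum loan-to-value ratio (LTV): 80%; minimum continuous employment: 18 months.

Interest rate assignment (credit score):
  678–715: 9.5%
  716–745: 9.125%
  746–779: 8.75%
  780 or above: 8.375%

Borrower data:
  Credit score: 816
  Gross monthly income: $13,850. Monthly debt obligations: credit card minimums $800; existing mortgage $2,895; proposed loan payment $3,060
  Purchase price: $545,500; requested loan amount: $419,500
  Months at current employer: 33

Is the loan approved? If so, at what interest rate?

Credit score 816 ≥ 678 (meets minimum)
LTV = 419,500/545,500 = 76.9% ≤ 80%
Total monthly debts = (800 + 2,895 + 3,060) = 6,755. Debt-to-income = 6,755/13,850 = 48.8% — meets 50% limit
Employment 33 ≥ 18 months
All requirements met. Score 816 falls in the 780 or above tier → 8.375%.

Approved at 8.375%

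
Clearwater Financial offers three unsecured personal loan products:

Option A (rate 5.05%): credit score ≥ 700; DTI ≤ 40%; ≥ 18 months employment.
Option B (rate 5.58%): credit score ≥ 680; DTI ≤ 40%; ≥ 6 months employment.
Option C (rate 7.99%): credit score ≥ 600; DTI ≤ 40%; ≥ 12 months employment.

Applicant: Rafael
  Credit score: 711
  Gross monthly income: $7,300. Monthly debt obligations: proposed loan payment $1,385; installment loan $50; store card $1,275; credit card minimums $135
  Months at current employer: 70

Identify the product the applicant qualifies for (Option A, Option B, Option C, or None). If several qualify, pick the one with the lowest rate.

Option A

Total debts = (1,385 + 50 + 1,275 + 135) = 2,845; DTI = 2,845/7,300 = 39%.
Option A: score 711 ≥ 700; DTI 39% ≤ 40%; employment 70 ≥ 18 mo → qualifies.
Option B: score 711 ≥ 680; DTI 39% ≤ 40%; employment 70 ≥ 6 mo → qualifies.
Option C: score 711 ≥ 600; DTI 39% ≤ 40%; employment 70 ≥ 12 mo → qualifies.
Qualifying: Option A, Option B, Option C. Lowest rate is 5.05% → Option A.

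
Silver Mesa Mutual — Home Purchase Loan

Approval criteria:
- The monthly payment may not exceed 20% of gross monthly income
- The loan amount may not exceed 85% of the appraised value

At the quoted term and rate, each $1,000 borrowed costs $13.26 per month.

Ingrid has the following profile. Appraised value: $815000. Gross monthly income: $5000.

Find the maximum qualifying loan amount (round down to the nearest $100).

Payment cap: 20% × $5,000 = $1,000/month.
At $13.26 per $1,000, that supports 1,000/13.26 × 1,000 ≈ $75,414 → $75,400.
LTV cap: 85% × $815,000 = $692,750 → $692,700.
Binding constraint: payment-to-income.

$75,400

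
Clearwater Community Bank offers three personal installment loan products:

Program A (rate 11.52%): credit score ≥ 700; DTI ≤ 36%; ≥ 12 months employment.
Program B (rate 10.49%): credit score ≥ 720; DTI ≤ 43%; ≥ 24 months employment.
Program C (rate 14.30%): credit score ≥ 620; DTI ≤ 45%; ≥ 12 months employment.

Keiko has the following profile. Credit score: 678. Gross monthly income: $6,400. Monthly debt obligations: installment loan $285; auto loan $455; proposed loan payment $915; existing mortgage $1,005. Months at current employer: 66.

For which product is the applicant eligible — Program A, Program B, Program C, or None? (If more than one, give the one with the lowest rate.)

Total debts = (285 + 455 + 915 + 1,005) = 2,660; DTI = 2,660/6,400 = 41.6%.
Program A: score 678 < 700; DTI 41.6% > 36%; employment 66 ≥ 12 mo → does not qualify.
Program B: score 678 < 720; DTI 41.6% ≤ 43%; employment 66 ≥ 24 mo → does not qualify.
Program C: score 678 ≥ 620; DTI 41.6% ≤ 45%; employment 66 ≥ 12 mo → qualifies.

Program C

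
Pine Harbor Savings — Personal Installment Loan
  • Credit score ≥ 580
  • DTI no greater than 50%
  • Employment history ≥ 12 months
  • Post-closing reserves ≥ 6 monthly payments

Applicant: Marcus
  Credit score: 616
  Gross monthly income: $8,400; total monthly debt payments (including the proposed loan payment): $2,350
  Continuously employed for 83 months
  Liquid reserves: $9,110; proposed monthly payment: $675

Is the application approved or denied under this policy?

Credit score 616 ≥ 580 (meets)
DTI: 2,350 ÷ 8,400 = 28%, within the 50% cap
Employment 83 ≥ 12 months
Reserves: 9,110 ÷ 675 = 13.5 months (meets 6-month minimum)
All criteria satisfied.

Approved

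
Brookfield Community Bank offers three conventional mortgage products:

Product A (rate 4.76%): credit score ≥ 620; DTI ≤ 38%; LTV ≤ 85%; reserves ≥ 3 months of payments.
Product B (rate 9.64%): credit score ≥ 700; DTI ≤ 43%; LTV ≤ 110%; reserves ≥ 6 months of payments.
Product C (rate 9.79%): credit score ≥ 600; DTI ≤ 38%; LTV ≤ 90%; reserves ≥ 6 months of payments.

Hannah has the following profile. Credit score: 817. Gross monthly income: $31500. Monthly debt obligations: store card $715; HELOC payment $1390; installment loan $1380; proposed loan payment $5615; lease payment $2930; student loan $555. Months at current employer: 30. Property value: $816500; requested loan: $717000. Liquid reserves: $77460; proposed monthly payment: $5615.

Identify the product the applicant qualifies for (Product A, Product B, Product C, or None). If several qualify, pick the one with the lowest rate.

Total debts = (715 + 1,390 + 1,380 + 5,615 + 2,930 + 555) = 12,585; DTI = 12,585/31,500 = 40%.
LTV = 717,000/816,500 = 87.8%.
Reserves = 77,460/5,615 = 13.8 months.
Product A: score 817 ≥ 620; DTI 40% > 38%; LTV 87.8% > 85%; reserves 13.8 ≥ 3 mo → does not qualify.
Product B: score 817 ≥ 700; DTI 40% ≤ 43%; LTV 87.8% ≤ 110%; reserves 13.8 ≥ 6 mo → qualifies.
Product C: score 817 ≥ 600; DTI 40% > 38%; LTV 87.8% ≤ 90%; reserves 13.8 ≥ 6 mo → does not qualify.

Product B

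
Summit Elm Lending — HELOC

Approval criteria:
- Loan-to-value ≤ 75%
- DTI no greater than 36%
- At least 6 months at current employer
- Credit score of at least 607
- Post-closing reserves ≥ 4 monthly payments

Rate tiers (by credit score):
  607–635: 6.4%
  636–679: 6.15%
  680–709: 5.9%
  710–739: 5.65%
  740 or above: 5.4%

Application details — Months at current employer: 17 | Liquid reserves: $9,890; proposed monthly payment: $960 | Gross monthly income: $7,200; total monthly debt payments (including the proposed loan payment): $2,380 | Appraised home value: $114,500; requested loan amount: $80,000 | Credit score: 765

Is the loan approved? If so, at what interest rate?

Credit score 765 ≥ 607 (meets minimum)
Debt-to-income = 2,380/7,200 = 33.1% — meets 36% limit
Loan-to-value = 80,000/114,500 = 69.9% — pass (75% max)
Liquid reserves cover 9,890/960 = 10.3 months — ≥ 4 required
Employment 17 ≥ 6 months
All requirements met. Score 765 falls in the 740 or above tier → 5.4%.

Approved at 5.4%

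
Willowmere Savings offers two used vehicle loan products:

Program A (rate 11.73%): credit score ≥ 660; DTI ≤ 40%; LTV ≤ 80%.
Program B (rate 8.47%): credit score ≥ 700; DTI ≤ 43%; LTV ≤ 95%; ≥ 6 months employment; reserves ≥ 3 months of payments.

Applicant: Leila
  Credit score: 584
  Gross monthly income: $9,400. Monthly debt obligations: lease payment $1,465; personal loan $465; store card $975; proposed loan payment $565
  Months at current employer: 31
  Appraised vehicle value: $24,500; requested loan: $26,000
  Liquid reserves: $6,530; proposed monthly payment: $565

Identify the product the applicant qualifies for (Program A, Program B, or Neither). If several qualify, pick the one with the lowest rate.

Neither

Total debts = (1,465 + 465 + 975 + 565) = 3,470; DTI = 3,470/9,400 = 36.9%.
LTV = 26,000/24,500 = 106.1%.
Reserves = 6,530/565 = 11.6 months.
Program A: score 584 < 660; DTI 36.9% ≤ 40%; LTV 106.1% > 80% → does not qualify.
Program B: score 584 < 700; DTI 36.9% ≤ 43%; LTV 106.1% > 95%; employment 31 ≥ 6 mo; reserves 11.6 ≥ 3 mo → does not qualify.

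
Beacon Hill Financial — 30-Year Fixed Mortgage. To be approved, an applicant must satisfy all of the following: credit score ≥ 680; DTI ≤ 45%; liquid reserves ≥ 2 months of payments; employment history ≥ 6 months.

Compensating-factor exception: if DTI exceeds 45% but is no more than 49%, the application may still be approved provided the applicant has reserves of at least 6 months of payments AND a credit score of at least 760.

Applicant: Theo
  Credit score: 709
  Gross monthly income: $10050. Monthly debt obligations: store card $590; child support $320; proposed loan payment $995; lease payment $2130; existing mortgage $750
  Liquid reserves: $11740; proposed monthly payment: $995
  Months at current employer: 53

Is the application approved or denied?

Credit score 709 ≥ 680 (meets base)
Total debts = (590 + 320 + 995 + 2,130 + 750) = 4,785. DTI: 4,785 ÷ 10,050 = 47.6%, over the 45% base limit.
Reserves = 11,740/995 = 11.8 months ≥ 2
Employment 53 ≥ 6 months
47.6% falls in the override range (45%–49%), so the compensating-factor test applies.
Reserves 11.8 ≥ 6 months; credit score 709 < 760.
Compensating-factor requirement not fully met.

Denied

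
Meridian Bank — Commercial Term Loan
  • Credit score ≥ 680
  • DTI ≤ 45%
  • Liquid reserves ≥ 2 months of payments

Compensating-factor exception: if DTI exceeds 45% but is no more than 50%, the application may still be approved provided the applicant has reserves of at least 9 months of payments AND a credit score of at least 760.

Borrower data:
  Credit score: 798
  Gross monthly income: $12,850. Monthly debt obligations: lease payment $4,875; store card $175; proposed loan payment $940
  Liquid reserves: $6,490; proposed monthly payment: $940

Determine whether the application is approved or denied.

Denied

Credit score 798 ≥ 680 (meets base)
Total debts = (4,875 + 175 + 940) = 5,990. DTI = 5,990/12,850 = 46.6% > 45% — standard DTI limit exceeded.
Reserves = 6,490/940 = 6.9 months ≥ 2
46.6% falls in the override range (45%–50%), so the compensating-factor test applies.
Override check — reserves: 6.9 mo (short of 9); score: 798 (ok).
Override conditions not both satisfied; exception does not apply.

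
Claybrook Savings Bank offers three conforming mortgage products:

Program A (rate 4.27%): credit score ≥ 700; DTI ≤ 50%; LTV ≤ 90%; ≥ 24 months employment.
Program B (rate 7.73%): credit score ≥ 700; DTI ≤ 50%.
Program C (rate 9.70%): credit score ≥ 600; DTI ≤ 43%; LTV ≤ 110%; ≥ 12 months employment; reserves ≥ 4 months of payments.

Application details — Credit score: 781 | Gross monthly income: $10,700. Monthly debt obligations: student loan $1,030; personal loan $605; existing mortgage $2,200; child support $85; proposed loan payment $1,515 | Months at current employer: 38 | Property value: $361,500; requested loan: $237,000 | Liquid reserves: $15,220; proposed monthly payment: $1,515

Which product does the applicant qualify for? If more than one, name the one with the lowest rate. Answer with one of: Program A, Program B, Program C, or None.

Total debts = (1,030 + 605 + 2,200 + 85 + 1,515) = 5,435; DTI = 5,435/10,700 = 50.8%.
LTV = 237,000/361,500 = 65.6%.
Reserves = 15,220/1,515 = 10.0 months.
Program A: score 781 ≥ 700; DTI 50.8% > 50%; LTV 65.6% ≤ 90%; employment 38 ≥ 24 mo → does not qualify.
Program B: score 781 ≥ 700; DTI 50.8% > 50% → does not qualify.
Program C: score 781 ≥ 600; DTI 50.8% > 43%; LTV 65.6% ≤ 110%; employment 38 ≥ 12 mo; reserves 10.0 ≥ 4 mo → does not qualify.

None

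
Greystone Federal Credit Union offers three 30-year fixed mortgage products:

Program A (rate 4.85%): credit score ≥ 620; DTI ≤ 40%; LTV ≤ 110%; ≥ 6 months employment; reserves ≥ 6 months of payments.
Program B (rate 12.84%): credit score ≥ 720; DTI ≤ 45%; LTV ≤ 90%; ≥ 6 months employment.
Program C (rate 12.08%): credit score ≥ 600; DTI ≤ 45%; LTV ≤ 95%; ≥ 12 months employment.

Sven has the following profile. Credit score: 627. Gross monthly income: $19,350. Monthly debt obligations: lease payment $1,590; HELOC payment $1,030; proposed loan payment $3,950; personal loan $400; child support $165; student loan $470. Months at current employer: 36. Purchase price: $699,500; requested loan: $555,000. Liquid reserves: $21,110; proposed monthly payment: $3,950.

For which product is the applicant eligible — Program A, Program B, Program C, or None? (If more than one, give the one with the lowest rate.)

Total debts = (1,590 + 1,030 + 3,950 + 400 + 165 + 470) = 7,605; DTI = 7,605/19,350 = 39.3%.
LTV = 555,000/699,500 = 79.3%.
Reserves = 21,110/3,950 = 5.3 months.
Program A: score 627 ≥ 620; DTI 39.3% ≤ 40%; LTV 79.3% ≤ 110%; employment 36 ≥ 6 mo; reserves 5.3 < 6 mo → does not qualify.
Program B: score 627 < 720; DTI 39.3% ≤ 45%; LTV 79.3% ≤ 90%; employment 36 ≥ 6 mo → does not qualify.
Program C: score 627 ≥ 600; DTI 39.3% ≤ 45%; LTV 79.3% ≤ 95%; employment 36 ≥ 12 mo → qualifies.

Program C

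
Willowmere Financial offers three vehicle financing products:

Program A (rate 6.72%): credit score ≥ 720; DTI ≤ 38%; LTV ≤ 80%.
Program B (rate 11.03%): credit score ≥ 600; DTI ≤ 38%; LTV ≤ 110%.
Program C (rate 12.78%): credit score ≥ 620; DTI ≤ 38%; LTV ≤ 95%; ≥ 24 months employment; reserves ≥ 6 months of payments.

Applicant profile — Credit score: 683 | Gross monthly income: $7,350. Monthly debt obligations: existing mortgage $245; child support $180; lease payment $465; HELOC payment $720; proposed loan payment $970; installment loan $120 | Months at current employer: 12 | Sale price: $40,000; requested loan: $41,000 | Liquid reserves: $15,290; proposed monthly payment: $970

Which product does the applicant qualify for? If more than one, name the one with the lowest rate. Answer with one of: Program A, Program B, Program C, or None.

Program B

Total debts = (245 + 180 + 465 + 720 + 970 + 120) = 2,700; DTI = 2,700/7,350 = 36.7%.
LTV = 41,000/40,000 = 102.5%.
Reserves = 15,290/970 = 15.8 months.
Program A: score 683 < 720; DTI 36.7% ≤ 38%; LTV 102.5% > 80% → does not qualify.
Program B: score 683 ≥ 600; DTI 36.7% ≤ 38%; LTV 102.5% ≤ 110% → qualifies.
Program C: score 683 ≥ 620; DTI 36.7% ≤ 38%; LTV 102.5% > 95%; employment 12 < 24 mo; reserves 15.8 ≥ 6 mo → does not qualify.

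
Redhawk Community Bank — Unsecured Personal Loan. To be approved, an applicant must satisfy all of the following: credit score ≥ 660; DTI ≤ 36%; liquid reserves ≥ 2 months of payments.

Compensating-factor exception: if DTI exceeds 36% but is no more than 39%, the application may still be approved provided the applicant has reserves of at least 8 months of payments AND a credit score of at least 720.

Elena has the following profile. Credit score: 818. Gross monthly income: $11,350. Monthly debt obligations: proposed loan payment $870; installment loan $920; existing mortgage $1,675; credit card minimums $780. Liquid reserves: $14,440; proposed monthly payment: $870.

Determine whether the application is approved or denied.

Approved

Credit score 818 ≥ 660 (meets base)
Total debts = (870 + 920 + 1,675 + 780) = 4,245. DTI: 4,245 ÷ 11,350 = 37.4%, over the 36% base limit.
Reserves = 14,440/870 = 16.6 months ≥ 2
DTI 37.4% is within the 36%–39% exception band; checking compensating factors.
Reserves 16.6 ≥ 8 months; credit score 818 ≥ 720.
Both override conditions satisfied; DTI exception granted.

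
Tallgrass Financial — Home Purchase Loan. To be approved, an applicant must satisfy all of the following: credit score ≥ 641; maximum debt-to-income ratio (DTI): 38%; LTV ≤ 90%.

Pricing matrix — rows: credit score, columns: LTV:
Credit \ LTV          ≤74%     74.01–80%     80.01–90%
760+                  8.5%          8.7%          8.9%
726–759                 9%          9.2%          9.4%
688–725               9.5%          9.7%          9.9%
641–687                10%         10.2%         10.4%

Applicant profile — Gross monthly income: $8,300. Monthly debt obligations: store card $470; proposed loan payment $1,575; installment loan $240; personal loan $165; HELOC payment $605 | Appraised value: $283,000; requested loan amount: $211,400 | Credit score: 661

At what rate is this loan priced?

10.2%

Credit score 661 ≥ 641; Total monthly debts = (470 + 1,575 + 240 + 165 + 605) = 3,055. DTI = 3,055/8,300 = 36.8% ≤ 38%
LTV: 211,400 ÷ 283,000 = 74.7%, within 90% cap
Credit 661 → row 641–687; LTV 74.7% → column 74.01–80%. Grid cell → 10.2%.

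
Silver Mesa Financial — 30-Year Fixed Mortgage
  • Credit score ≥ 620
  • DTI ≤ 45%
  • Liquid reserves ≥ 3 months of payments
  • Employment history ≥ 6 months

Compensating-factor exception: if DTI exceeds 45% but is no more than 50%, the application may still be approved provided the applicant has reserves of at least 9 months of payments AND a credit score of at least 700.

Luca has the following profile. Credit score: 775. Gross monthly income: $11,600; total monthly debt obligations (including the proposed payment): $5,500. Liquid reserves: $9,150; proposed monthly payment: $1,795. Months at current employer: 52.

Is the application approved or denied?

Denied

Credit score 775 ≥ 620 (meets base)
DTI = 5,500/11,600 = 47.4% > 45% — standard DTI limit exceeded.
Liquid reserves cover 9,150/1,795 = 5.1 months — ≥ 3 required
Employment 52 ≥ 6 months
DTI 47.4% is within the 45%–50% exception band; checking compensating factors.
Override check — reserves: 5.1 mo (short of 9); score: 775 (ok).
Override conditions not both satisfied; exception does not apply.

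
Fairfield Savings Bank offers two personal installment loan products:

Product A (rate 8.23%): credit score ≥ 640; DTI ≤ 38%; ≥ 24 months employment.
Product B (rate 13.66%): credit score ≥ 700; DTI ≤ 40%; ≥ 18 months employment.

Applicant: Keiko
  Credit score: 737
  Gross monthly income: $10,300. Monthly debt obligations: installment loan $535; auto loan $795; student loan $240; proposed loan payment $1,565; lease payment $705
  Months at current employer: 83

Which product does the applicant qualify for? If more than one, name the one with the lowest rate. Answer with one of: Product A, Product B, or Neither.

Product A

Total debts = (535 + 795 + 240 + 1,565 + 705) = 3,840; DTI = 3,840/10,300 = 37.3%.
Product A: score 737 ≥ 640; DTI 37.3% ≤ 38%; employment 83 ≥ 24 mo → qualifies.
Product B: score 737 ≥ 700; DTI 37.3% ≤ 40%; employment 83 ≥ 18 mo → qualifies.
Qualifying: Product A, Product B. Lowest rate is 8.23% → Product A.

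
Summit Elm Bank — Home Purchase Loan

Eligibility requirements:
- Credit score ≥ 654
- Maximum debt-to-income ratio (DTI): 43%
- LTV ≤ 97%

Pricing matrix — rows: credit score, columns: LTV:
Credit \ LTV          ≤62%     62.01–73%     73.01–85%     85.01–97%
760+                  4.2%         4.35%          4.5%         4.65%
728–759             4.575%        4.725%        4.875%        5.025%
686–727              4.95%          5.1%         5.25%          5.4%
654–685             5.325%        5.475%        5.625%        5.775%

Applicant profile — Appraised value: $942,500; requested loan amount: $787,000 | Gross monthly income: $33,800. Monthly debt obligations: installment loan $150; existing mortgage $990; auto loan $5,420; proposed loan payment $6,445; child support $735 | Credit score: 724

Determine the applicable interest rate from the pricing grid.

Credit score 724 ≥ 654; Total monthly debts = (150 + 990 + 5,420 + 6,445 + 735) = 13,740. Debt-to-income = 13,740/33,800 = 40.7% — meets 43% limit
LTV: 787,000 ÷ 942,500 = 83.5%, within 97% cap
Score 724 is in the 686–727 band; LTV 83.5% is in the 73.01–85% band → 5.25%.

5.25%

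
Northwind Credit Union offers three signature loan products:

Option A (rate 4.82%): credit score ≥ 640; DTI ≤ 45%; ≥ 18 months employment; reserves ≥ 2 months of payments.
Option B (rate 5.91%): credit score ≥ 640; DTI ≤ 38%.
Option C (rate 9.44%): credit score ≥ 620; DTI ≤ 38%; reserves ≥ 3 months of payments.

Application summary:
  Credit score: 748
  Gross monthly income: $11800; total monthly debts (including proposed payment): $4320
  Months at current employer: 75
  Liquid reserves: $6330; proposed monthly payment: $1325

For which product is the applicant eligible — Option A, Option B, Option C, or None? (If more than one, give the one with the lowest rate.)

Option A

DTI = 4,320/11,800 = 36.6%.
Reserves = 6,330/1,325 = 4.8 months.
Option A: score 748 ≥ 640; DTI 36.6% ≤ 45%; employment 75 ≥ 18 mo; reserves 4.8 ≥ 2 mo → qualifies.
Option B: score 748 ≥ 640; DTI 36.6% ≤ 38% → qualifies.
Option C: score 748 ≥ 620; DTI 36.6% ≤ 38%; reserves 4.8 ≥ 3 mo → qualifies.
Qualifying: Option A, Option B, Option C. Lowest rate is 4.82% → Option A.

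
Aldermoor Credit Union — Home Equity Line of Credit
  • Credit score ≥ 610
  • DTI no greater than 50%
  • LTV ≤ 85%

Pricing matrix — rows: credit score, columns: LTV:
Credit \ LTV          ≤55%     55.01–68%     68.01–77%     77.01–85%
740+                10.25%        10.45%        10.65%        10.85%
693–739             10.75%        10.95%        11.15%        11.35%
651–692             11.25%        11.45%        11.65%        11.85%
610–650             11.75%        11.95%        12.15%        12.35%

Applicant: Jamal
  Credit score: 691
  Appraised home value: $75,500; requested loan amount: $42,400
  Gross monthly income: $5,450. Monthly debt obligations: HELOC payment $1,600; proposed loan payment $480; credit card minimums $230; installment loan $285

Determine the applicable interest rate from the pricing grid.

11.45%

Credit score 691 ≥ 610; Total monthly debts = (1,600 + 480 + 230 + 285) = 2,595. Debt-to-income = 2,595/5,450 = 47.6% — meets 50% limit
LTV = 42,400/75,500 = 56.2% ≤ 85%
Row: 691 falls in 651–692. Column: 56.2% falls in 55.01–68%. Rate = 11.45%.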